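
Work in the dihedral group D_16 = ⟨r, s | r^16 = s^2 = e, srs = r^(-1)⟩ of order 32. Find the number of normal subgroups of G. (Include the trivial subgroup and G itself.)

G has 36 subgroups. Checking conjugation-invariance by order — order 1: 1/1 normal; order 2: 1/17 normal; order 4: 1/9 normal; order 8: 1/5 normal; order 16: 3/3 normal; order 32: 1/1 normal.
Total normal subgroups: 8.

8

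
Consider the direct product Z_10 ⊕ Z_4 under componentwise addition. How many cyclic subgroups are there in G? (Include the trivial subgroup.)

12

Group the elements of G by the cyclic subgroup they generate; each cyclic subgroup of order d accounts for φ(d) elements.
Cyclic subgroups by order — order 1: 1; order 2: 3; order 4: 2; order 5: 1; order 10: 3; order 20: 2.
Total: 12.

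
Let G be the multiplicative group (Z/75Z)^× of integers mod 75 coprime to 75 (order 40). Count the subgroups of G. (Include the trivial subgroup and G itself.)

16

|G| = 40, so by Lagrange every subgroup order divides 40. Divisors: 1, 2, 4, 5, 8, 10, 20, 40.
Subgroups by order — order 1: 1; order 2: 3; order 4: 3; order 5: 1; order 8: 1; order 10: 3; order 20: 3; order 40: 1.
Total: 1 + 3 + 3 + 1 + 1 + 3 + 3 + 1 = 16.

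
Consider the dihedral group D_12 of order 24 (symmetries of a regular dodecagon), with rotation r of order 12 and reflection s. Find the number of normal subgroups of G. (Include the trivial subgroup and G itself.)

G has 34 subgroups. Checking conjugation-invariance by order — order 1: 1/1 normal; order 2: 1/13 normal; order 3: 1/1 normal; order 4: 1/7 normal; order 6: 1/5 normal; order 8: 0/3 normal; order 12: 3/3 normal; order 24: 1/1 normal.
Total normal subgroups: 9.

9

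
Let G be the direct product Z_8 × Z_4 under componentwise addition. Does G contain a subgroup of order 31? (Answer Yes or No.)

No

31 does not divide |G| = 32, so by Lagrange no subgroup of order 31 exists.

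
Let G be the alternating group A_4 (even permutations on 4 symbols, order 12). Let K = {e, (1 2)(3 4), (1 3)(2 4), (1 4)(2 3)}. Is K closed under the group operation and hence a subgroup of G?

Yes

|K| = 4 divides |G| = 12, consistent with Lagrange.
K contains the identity, every element's inverse is in K, and K is closed under ∘: it is a subgroup.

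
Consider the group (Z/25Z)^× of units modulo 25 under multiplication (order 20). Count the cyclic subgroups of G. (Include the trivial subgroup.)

A cyclic subgroup of order d is generated by each of its φ(d) elements of order d, so the cyclic subgroups of order d number (#elements of order d)/φ(d).
Cyclic subgroups by order — order 1: 1; order 2: 1; order 4: 1; order 5: 1; order 10: 1; order 20: 1.
Total: 6.

6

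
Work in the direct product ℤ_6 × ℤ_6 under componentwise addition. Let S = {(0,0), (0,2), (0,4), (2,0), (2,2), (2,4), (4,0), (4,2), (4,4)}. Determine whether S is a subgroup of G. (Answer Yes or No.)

Yes

|S| = 9 divides |G| = 36, consistent with Lagrange.
S contains the identity, every element's inverse is in S, and S is closed under +: it is a subgroup.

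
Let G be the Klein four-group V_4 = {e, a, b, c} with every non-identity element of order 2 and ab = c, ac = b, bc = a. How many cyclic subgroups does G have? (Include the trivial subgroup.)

A cyclic subgroup of order d is generated by each of its φ(d) elements of order d, so the cyclic subgroups of order d number (#elements of order d)/φ(d).
Cyclic subgroups by order — order 1: 1; order 2: 3.
Total: 4.

4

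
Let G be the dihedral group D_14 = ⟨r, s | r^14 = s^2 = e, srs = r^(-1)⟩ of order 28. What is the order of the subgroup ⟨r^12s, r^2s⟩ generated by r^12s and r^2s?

14

|⟨r^12s⟩| = 2 and |⟨r^2s⟩| = 2, so |H| is a multiple of lcm(2, 2) = 2 and divides |G| = 28.
Closing under the operation: H = {e, r^2, r^4, r^6, r^8, r^10, r^12, s, r^2s, r^4s, r^6s, r^8s, r^10s, r^12s}, so |H| = 14.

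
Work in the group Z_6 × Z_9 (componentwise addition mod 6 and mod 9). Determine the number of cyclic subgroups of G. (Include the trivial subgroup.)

16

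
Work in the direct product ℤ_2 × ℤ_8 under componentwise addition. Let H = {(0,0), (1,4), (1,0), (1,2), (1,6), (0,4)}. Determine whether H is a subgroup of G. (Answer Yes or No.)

|H| = 6 does not divide |G| = 16, so by Lagrange H is not a subgroup.

No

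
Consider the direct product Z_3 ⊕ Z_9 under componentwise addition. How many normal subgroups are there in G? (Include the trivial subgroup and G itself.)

G is abelian, so every subgroup is normal.
G has 10 subgroups in total, hence 10 normal subgroups.

10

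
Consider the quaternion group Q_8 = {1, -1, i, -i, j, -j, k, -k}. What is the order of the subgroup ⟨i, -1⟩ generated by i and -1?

4

|⟨i⟩| = 4 and |⟨-1⟩| = 2, so |H| is a multiple of lcm(4, 2) = 4 and divides |G| = 8.
Closing under the operation: H = {1, -1, i, -i}, so |H| = 4.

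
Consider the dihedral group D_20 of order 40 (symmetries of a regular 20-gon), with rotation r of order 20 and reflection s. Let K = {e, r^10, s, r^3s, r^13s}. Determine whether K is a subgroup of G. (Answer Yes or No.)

No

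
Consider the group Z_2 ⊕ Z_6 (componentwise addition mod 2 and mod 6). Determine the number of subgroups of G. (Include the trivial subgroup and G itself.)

|G| = 12, so by Lagrange every subgroup order divides 12. Divisors: 1, 2, 3, 4, 6, 12.
Subgroups by order — order 1: 1; order 2: 3; order 3: 1; order 4: 1; order 6: 3; order 12: 1.
Total: 1 + 3 + 1 + 1 + 3 + 1 = 10.

10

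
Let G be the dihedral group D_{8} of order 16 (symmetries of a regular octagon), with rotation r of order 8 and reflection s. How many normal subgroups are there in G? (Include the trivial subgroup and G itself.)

7

G has 19 subgroups. Checking conjugation-invariance by order — order 1: 1/1 normal; order 2: 1/9 normal; order 4: 1/5 normal; order 8: 3/3 normal; order 16: 1/1 normal.
Total normal subgroups: 7.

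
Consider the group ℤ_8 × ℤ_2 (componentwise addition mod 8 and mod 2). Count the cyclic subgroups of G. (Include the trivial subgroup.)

8

Each element a generates a cyclic subgroup ⟨a⟩; distinct elements may generate the same one (a cyclic group of order d has φ(d) generators).
Cyclic subgroups by order — order 1: 1; order 2: 3; order 4: 2; order 8: 2.
Total: 8.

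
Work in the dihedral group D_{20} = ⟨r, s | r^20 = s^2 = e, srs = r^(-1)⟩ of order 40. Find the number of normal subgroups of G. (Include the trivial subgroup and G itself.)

9

G has 48 subgroups. Checking conjugation-invariance by order — order 1: 1/1 normal; order 2: 1/21 normal; order 4: 1/11 normal; order 5: 1/1 normal; order 8: 0/5 normal; order 10: 1/5 normal; order 20: 3/3 normal; order 40: 1/1 normal.
Total normal subgroups: 9.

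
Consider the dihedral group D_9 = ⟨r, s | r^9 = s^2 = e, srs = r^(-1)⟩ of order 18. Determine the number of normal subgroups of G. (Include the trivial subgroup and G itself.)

G has 16 subgroups. Checking conjugation-invariance by order — order 1: 1/1 normal; order 2: 0/9 normal; order 3: 1/1 normal; order 6: 0/3 normal; order 9: 1/1 normal; order 18: 1/1 normal.
Total normal subgroups: 4.

4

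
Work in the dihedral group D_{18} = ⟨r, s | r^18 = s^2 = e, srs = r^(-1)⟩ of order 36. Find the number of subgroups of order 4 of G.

|G| = 36 and 4 | 36, so subgroups of order 4 are possible by Lagrange.
The subgroups of order 4 are: {e, r^9, rs, r^10s}; {e, r^9, r^2s, r^11s}; {e, r^9, r^3s, r^12s}; {e, r^9, r^4s, r^13s}; … (9 in all).
So G has 9 subgroups of order 4.

9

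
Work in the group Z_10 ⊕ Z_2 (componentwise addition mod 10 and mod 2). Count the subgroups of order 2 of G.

|G| = 20 and 2 | 20, so subgroups of order 2 are possible by Lagrange.
The subgroups of order 2 are: {(0,0), (0,1)}; {(0,0), (5,0)}; {(0,0), (5,1)}.
So G has 3 subgroups of order 2.

3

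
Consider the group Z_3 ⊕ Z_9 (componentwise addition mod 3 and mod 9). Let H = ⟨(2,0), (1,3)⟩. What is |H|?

9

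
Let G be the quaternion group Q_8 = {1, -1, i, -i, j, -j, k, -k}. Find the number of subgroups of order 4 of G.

3

|G| = 8 and 4 | 8, so subgroups of order 4 are possible by Lagrange.
The subgroups of order 4 are: {1, -1, i, -i}; {1, -1, j, -j}; {1, -1, k, -k}.
So G has 3 subgroups of order 4.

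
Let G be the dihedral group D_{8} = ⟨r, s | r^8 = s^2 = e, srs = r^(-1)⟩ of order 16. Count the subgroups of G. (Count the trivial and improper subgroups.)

|G| = 16, so by Lagrange every subgroup order divides 16. Divisors: 1, 2, 4, 8, 16.
Subgroups by order — order 1: 1; order 2: 9; order 4: 5; order 8: 3; order 16: 1.
Total: 1 + 9 + 5 + 3 + 1 = 19.

19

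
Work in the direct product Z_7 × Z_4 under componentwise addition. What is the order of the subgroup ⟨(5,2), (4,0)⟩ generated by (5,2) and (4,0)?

|⟨(5,2)⟩| = 14 and |⟨(4,0)⟩| = 7, so |H| is a multiple of lcm(14, 7) = 14 and divides |G| = 28.
Closing under the operation: H = {(0,0), (0,2), (1,0), (1,2), (2,0), (2,2), (3,0), (3,2), (4,0), (4,2), (5,0), (5,2), (6,0), (6,2)}, so |H| = 14.

14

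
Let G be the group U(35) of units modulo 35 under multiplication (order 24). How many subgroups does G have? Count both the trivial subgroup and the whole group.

16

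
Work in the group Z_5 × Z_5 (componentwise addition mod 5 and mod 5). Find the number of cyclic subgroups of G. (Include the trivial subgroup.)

7

A cyclic subgroup of order d is generated by each of its φ(d) elements of order d, so the cyclic subgroups of order d number (#elements of order d)/φ(d).
Cyclic subgroups by order — order 1: 1; order 5: 6.
Total: 7.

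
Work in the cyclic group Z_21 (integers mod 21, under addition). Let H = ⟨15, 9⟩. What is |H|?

7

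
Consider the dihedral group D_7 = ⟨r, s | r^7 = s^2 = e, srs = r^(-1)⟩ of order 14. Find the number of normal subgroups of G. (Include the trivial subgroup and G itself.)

3

G has 10 subgroups. Checking conjugation-invariance by order — order 1: 1/1 normal; order 2: 0/7 normal; order 7: 1/1 normal; order 14: 1/1 normal.
Total normal subgroups: 3.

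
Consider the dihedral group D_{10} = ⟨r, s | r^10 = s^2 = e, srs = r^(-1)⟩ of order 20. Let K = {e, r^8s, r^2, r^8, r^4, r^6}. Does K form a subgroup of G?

No

|K| = 6 does not divide |G| = 20, so by Lagrange K is not a subgroup.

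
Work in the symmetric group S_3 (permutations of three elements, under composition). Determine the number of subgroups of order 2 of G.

3

|G| = 6 and 2 | 6, so subgroups of order 2 are possible by Lagrange.
The subgroups of order 2 are: {e, (1 2)}; {e, (1 3)}; {e, (2 3)}.
So G has 3 subgroups of order 2.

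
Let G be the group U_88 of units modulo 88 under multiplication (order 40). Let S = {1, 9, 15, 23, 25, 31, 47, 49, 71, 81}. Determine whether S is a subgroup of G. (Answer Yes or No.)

|S| = 10 divides |G| = 40, consistent with Lagrange.
S contains the identity, every element's inverse is in S, and S is closed under ·: it is a subgroup.
In fact S = ⟨71⟩.

Yes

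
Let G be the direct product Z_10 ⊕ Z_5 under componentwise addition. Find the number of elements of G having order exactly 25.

0

An element (a,b) has order lcm(ord(a), ord(b)); count pairs with lcm equal to 25.
Enumerating gives 0 such elements.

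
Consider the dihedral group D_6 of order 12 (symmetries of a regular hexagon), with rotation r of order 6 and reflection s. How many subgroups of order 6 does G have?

3

|G| = 12 and 6 | 12, so subgroups of order 6 are possible by Lagrange.
The subgroups of order 6 are: {e, r, r^2, r^3, r^4, r^5}; {e, r^2, r^4, s, r^2s, r^4s}; {e, r^2, r^4, rs, r^3s, r^5s}.
So G has 3 subgroups of order 6.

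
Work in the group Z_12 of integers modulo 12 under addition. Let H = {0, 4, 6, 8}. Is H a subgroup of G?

Closure fails: 4 + 6 = 10 ∉ H. So H is not a subgroup.

No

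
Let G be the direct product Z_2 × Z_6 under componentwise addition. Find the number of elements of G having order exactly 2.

An element (a,b) has order lcm(ord(a), ord(b)); count pairs with lcm equal to 2.
Enumerating gives 3 such elements.

3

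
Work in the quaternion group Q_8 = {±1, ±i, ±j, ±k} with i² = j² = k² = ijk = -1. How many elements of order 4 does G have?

6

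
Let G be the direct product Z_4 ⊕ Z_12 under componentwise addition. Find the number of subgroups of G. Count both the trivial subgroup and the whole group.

|G| = 48, so by Lagrange every subgroup order divides 48. Divisors: 1, 2, 3, 4, 6, 8, 12, 16, 24, 48.
Subgroups by order — order 1: 1; order 2: 3; order 3: 1; order 4: 7; order 6: 3; order 8: 3; order 12: 7; order 16: 1; order 24: 3; order 48: 1.
Total: 1 + 3 + 1 + 7 + 3 + 3 + 7 + 1 + 3 + 1 = 30.

30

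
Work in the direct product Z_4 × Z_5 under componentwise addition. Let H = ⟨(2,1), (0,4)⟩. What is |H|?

10

|⟨(2,1)⟩| = 10 and |⟨(0,4)⟩| = 5, so |H| is a multiple of lcm(10, 5) = 10 and divides |G| = 20.
Closing under the operation: H = {(0,0), (0,1), (0,2), (0,3), (0,4), (2,0), (2,1), (2,2), (2,3), (2,4)}, so |H| = 10.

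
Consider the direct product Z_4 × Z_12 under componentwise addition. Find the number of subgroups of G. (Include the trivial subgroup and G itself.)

30

|G| = 48, so by Lagrange every subgroup order divides 48. Divisors: 1, 2, 3, 4, 6, 8, 12, 16, 24, 48.
Subgroups by order — order 1: 1; order 2: 3; order 3: 1; order 4: 7; order 6: 3; order 8: 3; order 12: 7; order 16: 1; order 24: 3; order 48: 1.
Total: 1 + 3 + 1 + 7 + 3 + 3 + 7 + 1 + 3 + 1 = 30.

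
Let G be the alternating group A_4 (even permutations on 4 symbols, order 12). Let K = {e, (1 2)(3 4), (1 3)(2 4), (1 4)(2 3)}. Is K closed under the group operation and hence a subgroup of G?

Yes

|K| = 4 divides |G| = 12, consistent with Lagrange.
K contains the identity, every element's inverse is in K, and K is closed under ∘: it is a subgroup.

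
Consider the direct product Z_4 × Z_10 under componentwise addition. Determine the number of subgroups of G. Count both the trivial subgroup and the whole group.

|G| = 40, so by Lagrange every subgroup order divides 40. Divisors: 1, 2, 4, 5, 8, 10, 20, 40.
Subgroups by order — order 1: 1; order 2: 3; order 4: 3; order 5: 1; order 8: 1; order 10: 3; order 20: 3; order 40: 1.
Total: 1 + 3 + 3 + 1 + 1 + 3 + 3 + 1 = 16.

16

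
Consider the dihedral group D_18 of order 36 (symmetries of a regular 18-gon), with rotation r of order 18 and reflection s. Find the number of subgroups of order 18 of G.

|G| = 36 and 18 | 36, so subgroups of order 18 are possible by Lagrange.
The subgroups of order 18 are: {e, r, r^2, r^3, r^4, r^5, r^6, r^7, r^8, r^9, r^10, r^11, r^12, r^13, r^14, r^15, r^16, r^17}; {e, r^2, r^4, r^6, r^8, r^10, r^12, r^14, r^16, s, r^2s, r^4s, r^6s, r^8s, r^10s, r^12s, r^14s, r^16s}; {e, r^2, r^4, r^6, r^8, r^10, r^12, r^14, r^16, rs, r^3s, r^5s, r^7s, r^9s, r^11s, r^13s, r^15s, r^17s}.
So G has 3 subgroups of order 18.

3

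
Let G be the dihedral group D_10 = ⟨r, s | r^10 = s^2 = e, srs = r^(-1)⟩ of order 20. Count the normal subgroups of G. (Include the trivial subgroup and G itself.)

G has 22 subgroups. Checking conjugation-invariance by order — order 1: 1/1 normal; order 2: 1/11 normal; order 4: 0/5 normal; order 5: 1/1 normal; order 10: 3/3 normal; order 20: 1/1 normal.
Total normal subgroups: 7.

7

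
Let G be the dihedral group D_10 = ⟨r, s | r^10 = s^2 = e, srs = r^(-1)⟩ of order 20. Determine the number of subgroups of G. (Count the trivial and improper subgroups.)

22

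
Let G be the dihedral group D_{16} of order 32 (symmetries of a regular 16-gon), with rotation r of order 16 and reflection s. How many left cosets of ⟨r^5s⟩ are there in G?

16

|⟨r^5s⟩| = 2 and |G| = 32.
By Lagrange, [G : H] = |G|/|H| = 32/2 = 16.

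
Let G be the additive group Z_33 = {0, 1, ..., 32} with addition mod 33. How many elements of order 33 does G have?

20

In a cyclic group of order 33, the number of elements of order d (for d | 33) is φ(d).
φ(33) = 20.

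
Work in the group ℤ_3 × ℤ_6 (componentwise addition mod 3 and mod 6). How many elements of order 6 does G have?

8

An element (a,b) has order lcm(ord(a), ord(b)); count pairs with lcm equal to 6.
Enumerating gives 8 such elements.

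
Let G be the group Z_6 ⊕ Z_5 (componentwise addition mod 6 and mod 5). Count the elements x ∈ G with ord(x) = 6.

2

An element (a,b) has order lcm(ord(a), ord(b)); count pairs with lcm equal to 6.
Enumerating gives 2 such elements.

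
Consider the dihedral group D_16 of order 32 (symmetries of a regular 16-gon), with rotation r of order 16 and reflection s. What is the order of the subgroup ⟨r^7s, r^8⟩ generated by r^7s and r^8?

4

|⟨r^7s⟩| = 2 and |⟨r^8⟩| = 2, so |H| is a multiple of lcm(2, 2) = 2 and divides |G| = 32.
Closing under the operation: H = {e, r^8, r^7s, r^15s}, so |H| = 4.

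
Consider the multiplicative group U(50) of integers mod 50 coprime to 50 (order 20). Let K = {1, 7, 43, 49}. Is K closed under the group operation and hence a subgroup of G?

|K| = 4 divides |G| = 20, consistent with Lagrange.
K contains the identity, every element's inverse is in K, and K is closed under ·: it is a subgroup.
In fact K = ⟨43⟩.

Yes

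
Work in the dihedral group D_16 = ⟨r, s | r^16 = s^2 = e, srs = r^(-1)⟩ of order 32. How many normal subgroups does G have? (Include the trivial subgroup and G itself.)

8

G has 36 subgroups. Checking conjugation-invariance by order — order 1: 1/1 normal; order 2: 1/17 normal; order 4: 1/9 normal; order 8: 1/5 normal; order 16: 3/3 normal; order 32: 1/1 normal.
Total normal subgroups: 8.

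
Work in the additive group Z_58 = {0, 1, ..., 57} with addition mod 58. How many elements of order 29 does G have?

28

In a cyclic group of order 58, the number of elements of order d (for d | 58) is φ(d).
φ(29) = 28.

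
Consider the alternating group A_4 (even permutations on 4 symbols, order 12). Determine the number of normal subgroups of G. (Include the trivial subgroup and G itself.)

G has 10 subgroups. Checking conjugation-invariance by order — order 1: 1/1 normal; order 2: 0/3 normal; order 3: 0/4 normal; order 4: 1/1 normal; order 12: 1/1 normal.
Total normal subgroups: 3.

3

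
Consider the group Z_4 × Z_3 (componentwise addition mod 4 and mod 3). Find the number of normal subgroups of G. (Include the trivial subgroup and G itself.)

6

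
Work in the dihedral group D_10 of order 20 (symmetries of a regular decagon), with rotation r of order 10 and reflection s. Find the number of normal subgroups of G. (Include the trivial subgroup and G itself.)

7

G has 22 subgroups. Checking conjugation-invariance by order — order 1: 1/1 normal; order 2: 1/11 normal; order 4: 0/5 normal; order 5: 1/1 normal; order 10: 3/3 normal; order 20: 1/1 normal.
Total normal subgroups: 7.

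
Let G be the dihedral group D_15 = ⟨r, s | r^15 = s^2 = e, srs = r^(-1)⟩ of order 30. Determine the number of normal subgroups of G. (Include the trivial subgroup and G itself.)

G has 28 subgroups. Checking conjugation-invariance by order — order 1: 1/1 normal; order 2: 0/15 normal; order 3: 1/1 normal; order 5: 1/1 normal; order 6: 0/5 normal; order 10: 0/3 normal; order 15: 1/1 normal; order 30: 1/1 normal.
Total normal subgroups: 5.

5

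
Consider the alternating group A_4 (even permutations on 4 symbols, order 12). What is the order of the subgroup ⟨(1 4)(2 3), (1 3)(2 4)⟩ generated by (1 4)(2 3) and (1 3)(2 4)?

4

|⟨(1 4)(2 3)⟩| = 2 and |⟨(1 3)(2 4)⟩| = 2, so |H| is a multiple of lcm(2, 2) = 2 and divides |G| = 12.
Closing under the operation: H = {e, (1 2)(3 4), (1 3)(2 4), (1 4)(2 3)}, so |H| = 4.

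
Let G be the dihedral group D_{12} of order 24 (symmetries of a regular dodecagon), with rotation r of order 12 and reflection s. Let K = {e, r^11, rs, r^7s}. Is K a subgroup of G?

No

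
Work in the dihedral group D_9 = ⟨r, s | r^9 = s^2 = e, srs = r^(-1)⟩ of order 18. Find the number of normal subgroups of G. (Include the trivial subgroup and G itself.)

4

G has 16 subgroups. Checking conjugation-invariance by order — order 1: 1/1 normal; order 2: 0/9 normal; order 3: 1/1 normal; order 6: 0/3 normal; order 9: 1/1 normal; order 18: 1/1 normal.
Total normal subgroups: 4.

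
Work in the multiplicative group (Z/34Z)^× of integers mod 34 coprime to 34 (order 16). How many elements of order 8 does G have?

4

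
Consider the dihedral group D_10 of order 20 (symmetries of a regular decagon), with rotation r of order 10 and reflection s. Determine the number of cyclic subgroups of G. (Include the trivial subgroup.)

14

A cyclic subgroup of order d is generated by each of its φ(d) elements of order d, so the cyclic subgroups of order d number (#elements of order d)/φ(d).
Cyclic subgroups by order — order 1: 1; order 2: 11; order 5: 1; order 10: 1.
Total: 14.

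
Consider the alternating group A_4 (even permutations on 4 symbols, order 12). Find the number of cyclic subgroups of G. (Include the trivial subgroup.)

8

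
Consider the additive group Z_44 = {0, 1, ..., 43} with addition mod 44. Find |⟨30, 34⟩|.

22

|⟨30⟩| = 22 and |⟨34⟩| = 22, so |H| is a multiple of lcm(22, 22) = 22 and divides |G| = 44.
Closing under the operation: H = {0, 2, 4, 6, 8, 10, 12, 14, 16, 18, 20, 22, 24, 26, 28, 30, 32, 34, 36, 38, 40, 42}, so |H| = 22.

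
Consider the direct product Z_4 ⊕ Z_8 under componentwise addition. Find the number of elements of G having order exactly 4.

12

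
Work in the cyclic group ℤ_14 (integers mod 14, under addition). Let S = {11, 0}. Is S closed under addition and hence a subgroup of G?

11 ∈ S but its inverse 3 ∉ S, so S is not a subgroup.

No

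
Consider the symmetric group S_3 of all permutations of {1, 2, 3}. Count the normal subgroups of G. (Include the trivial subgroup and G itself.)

G has 6 subgroups. Checking conjugation-invariance by order — order 1: 1/1 normal; order 2: 0/3 normal; order 3: 1/1 normal; order 6: 1/1 normal.
Total normal subgroups: 3.

3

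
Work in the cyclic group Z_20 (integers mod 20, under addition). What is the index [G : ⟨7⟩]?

|⟨7⟩| = 20 and |G| = 20.
By Lagrange, [G : H] = |G|/|H| = 20/20 = 1.

1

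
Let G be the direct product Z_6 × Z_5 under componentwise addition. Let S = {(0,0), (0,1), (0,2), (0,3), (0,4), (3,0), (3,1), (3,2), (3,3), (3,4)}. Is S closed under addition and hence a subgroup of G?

Yes

|S| = 10 divides |G| = 30, consistent with Lagrange.
S contains the identity, every element's inverse is in S, and S is closed under +: it is a subgroup.
In fact S = ⟨(3,4)⟩.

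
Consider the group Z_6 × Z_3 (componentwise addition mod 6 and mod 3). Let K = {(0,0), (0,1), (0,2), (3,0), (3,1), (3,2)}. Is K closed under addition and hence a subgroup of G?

Yes

|K| = 6 divides |G| = 18, consistent with Lagrange.
K contains the identity, every element's inverse is in K, and K is closed under +: it is a subgroup.
In fact K = ⟨(3,1)⟩.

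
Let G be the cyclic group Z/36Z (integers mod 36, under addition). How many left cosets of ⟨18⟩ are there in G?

18

|⟨18⟩| = 2 and |G| = 36.
By Lagrange, [G : H] = |G|/|H| = 36/2 = 18.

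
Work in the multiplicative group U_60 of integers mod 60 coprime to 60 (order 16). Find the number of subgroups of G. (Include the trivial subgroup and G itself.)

|G| = 16, so by Lagrange every subgroup order divides 16. Divisors: 1, 2, 4, 8, 16.
Subgroups by order — order 1: 1; order 2: 7; order 4: 11; order 8: 7; order 16: 1.
Total: 1 + 7 + 11 + 7 + 1 = 27.

27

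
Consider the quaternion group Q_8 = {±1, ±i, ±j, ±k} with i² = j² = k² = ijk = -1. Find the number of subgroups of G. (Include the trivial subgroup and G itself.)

6

|G| = 8, so by Lagrange every subgroup order divides 8. Divisors: 1, 2, 4, 8.
Subgroups by order — order 1: 1; order 2: 1; order 4: 3; order 8: 1.
Total: 1 + 1 + 3 + 1 = 6.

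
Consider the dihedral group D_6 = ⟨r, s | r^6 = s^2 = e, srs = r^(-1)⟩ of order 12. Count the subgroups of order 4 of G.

|G| = 12 and 4 | 12, so subgroups of order 4 are possible by Lagrange.
The subgroups of order 4 are: {e, r^3, r^2s, r^5s}; {e, r^3, s, r^3s}; {e, r^3, rs, r^4s}.
So G has 3 subgroups of order 4.

3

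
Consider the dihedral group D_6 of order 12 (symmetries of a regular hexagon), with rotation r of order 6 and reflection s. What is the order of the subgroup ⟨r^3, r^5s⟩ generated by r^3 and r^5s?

4

|⟨r^3⟩| = 2 and |⟨r^5s⟩| = 2, so |H| is a multiple of lcm(2, 2) = 2 and divides |G| = 12.
Closing under the operation: H = {e, r^3, r^2s, r^5s}, so |H| = 4.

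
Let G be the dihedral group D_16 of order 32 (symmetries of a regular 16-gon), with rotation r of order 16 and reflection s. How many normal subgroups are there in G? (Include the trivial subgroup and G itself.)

8

G has 36 subgroups. Checking conjugation-invariance by order — order 1: 1/1 normal; order 2: 1/17 normal; order 4: 1/9 normal; order 8: 1/5 normal; order 16: 3/3 normal; order 32: 1/1 normal.
Total normal subgroups: 8.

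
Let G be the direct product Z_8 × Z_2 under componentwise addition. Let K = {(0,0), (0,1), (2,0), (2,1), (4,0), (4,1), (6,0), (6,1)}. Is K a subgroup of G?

Yes

|K| = 8 divides |G| = 16, consistent with Lagrange.
K contains the identity, every element's inverse is in K, and K is closed under +: it is a subgroup.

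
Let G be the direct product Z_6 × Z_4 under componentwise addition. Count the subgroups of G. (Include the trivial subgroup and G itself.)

16

|G| = 24, so by Lagrange every subgroup order divides 24. Divisors: 1, 2, 3, 4, 6, 8, 12, 24.
Subgroups by order — order 1: 1; order 2: 3; order 3: 1; order 4: 3; order 6: 3; order 8: 1; order 12: 3; order 24: 1.
Total: 1 + 3 + 1 + 3 + 3 + 1 + 3 + 1 = 16.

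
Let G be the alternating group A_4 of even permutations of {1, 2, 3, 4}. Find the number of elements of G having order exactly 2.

The elements of order 2 are: (1 2)(3 4), (1 3)(2 4), (1 4)(2 3).
That's 3.

3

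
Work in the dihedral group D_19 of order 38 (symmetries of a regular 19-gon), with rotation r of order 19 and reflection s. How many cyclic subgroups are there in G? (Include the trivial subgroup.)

21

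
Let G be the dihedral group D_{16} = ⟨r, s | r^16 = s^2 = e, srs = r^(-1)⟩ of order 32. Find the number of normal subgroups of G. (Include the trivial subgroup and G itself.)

G has 36 subgroups. Checking conjugation-invariance by order — order 1: 1/1 normal; order 2: 1/17 normal; order 4: 1/9 normal; order 8: 1/5 normal; order 16: 3/3 normal; order 32: 1/1 normal.
Total normal subgroups: 8.

8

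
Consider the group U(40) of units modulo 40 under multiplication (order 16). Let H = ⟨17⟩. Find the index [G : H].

4

|⟨17⟩| = 4 and |G| = 16.
By Lagrange, [G : H] = |G|/|H| = 16/4 = 4.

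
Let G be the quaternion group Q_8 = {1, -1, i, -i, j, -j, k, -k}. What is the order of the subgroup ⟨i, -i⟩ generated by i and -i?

4

|⟨i⟩| = 4 and |⟨-i⟩| = 4, so |H| is a multiple of lcm(4, 4) = 4 and divides |G| = 8.
Closing under the operation: H = {1, -1, i, -i}, so |H| = 4.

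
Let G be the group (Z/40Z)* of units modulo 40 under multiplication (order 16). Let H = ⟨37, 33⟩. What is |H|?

8

|⟨37⟩| = 4 and |⟨33⟩| = 4, so |H| is a multiple of lcm(4, 4) = 4 and divides |G| = 16.
Closing under the operation: H = {1, 9, 13, 17, 21, 29, 33, 37}, so |H| = 8.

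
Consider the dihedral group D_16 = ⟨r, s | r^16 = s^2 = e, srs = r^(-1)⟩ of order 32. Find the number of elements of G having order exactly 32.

0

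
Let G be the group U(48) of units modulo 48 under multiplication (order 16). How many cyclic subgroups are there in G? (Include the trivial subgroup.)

12

Group the elements of G by the cyclic subgroup they generate; each cyclic subgroup of order d accounts for φ(d) elements.
Cyclic subgroups by order — order 1: 1; order 2: 7; order 4: 4.
Total: 12.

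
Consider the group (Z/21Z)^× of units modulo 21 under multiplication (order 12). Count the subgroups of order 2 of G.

|G| = 12 and 2 | 12, so subgroups of order 2 are possible by Lagrange.
The subgroups of order 2 are: {1, 13}; {1, 20}; {1, 8}.
So G has 3 subgroups of order 2.

3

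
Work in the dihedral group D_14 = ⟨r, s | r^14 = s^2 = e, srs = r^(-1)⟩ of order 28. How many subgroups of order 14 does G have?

|G| = 28 and 14 | 28, so subgroups of order 14 are possible by Lagrange.
The subgroups of order 14 are: {e, r, r^2, r^3, r^4, r^5, r^6, r^7, r^8, r^9, r^10, r^11, r^12, r^13}; {e, r^2, r^4, r^6, r^8, r^10, r^12, s, r^2s, r^4s, r^6s, r^8s, r^10s, r^12s}; {e, r^2, r^4, r^6, r^8, r^10, r^12, rs, r^3s, r^5s, r^7s, r^9s, r^11s, r^13s}.
So G has 3 subgroups of order 14.

3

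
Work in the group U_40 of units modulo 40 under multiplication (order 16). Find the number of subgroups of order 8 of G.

7

|G| = 16 and 8 | 16, so subgroups of order 8 are possible by Lagrange.
The subgroups of order 8 are: {1, 7, 9, 11, 13, 19, 23, 37}; {1, 3, 9, 11, 17, 19, 27, 33}; {1, 9, 11, 19, 21, 29, 31, 39}; {1, 9, 13, 17, 21, 29, 33, 37}; … (7 in all).
So G has 7 subgroups of order 8.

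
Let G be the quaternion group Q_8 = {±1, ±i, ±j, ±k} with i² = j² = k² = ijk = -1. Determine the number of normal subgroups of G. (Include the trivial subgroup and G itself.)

G has 6 subgroups. Checking conjugation-invariance by order — order 1: 1/1 normal; order 2: 1/1 normal; order 4: 3/3 normal; order 8: 1/1 normal.
Total normal subgroups: 6.

6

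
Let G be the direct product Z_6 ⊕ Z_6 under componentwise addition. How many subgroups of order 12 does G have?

4

|G| = 36 and 12 | 36, so subgroups of order 12 are possible by Lagrange.
The subgroups of order 12 are: {(0,0), (0,1), (0,2), (0,3), (0,4), (0,5), (3,0), (3,1), (3,2), (3,3), (3,4), (3,5)}; {(0,0), (0,3), (1,0), (1,3), (2,0), (2,3), (3,0), (3,3), (4,0), (4,3), (5,0), (5,3)}; {(0,0), (0,3), (1,1), (1,4), (2,2), (2,5), (3,0), (3,3), (4,1), (4,4), (5,2), (5,5)}; {(0,0), (0,3), (1,2), (1,5), (2,1), (2,4), (3,0), (3,3), (4,2), (4,5), (5,1), (5,4)}.
So G has 4 subgroups of order 12.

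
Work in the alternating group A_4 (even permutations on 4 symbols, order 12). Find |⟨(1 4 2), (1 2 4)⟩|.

|⟨(1 4 2)⟩| = 3 and |⟨(1 2 4)⟩| = 3, so |H| is a multiple of lcm(3, 3) = 3 and divides |G| = 12.
Closing under the operation: H = {e, (1 2 4), (1 4 2)}, so |H| = 3.

3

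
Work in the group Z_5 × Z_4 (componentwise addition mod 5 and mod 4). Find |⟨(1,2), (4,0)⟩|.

|⟨(1,2)⟩| = 10 and |⟨(4,0)⟩| = 5, so |H| is a multiple of lcm(10, 5) = 10 and divides |G| = 20.
Closing under the operation: H = {(0,0), (0,2), (1,0), (1,2), (2,0), (2,2), (3,0), (3,2), (4,0), (4,2)}, so |H| = 10.

10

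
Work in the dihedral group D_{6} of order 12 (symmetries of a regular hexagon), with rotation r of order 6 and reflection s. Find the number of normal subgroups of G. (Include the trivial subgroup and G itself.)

7

G has 16 subgroups. Checking conjugation-invariance by order — order 1: 1/1 normal; order 2: 1/7 normal; order 3: 1/1 normal; order 4: 0/3 normal; order 6: 3/3 normal; order 12: 1/1 normal.
Total normal subgroups: 7.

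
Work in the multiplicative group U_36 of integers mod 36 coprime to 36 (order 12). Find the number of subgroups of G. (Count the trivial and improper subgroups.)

10

|G| = 12, so by Lagrange every subgroup order divides 12. Divisors: 1, 2, 3, 4, 6, 12.
Subgroups by order — order 1: 1; order 2: 3; order 3: 1; order 4: 1; order 6: 3; order 12: 1.
Total: 1 + 3 + 1 + 1 + 3 + 1 = 10.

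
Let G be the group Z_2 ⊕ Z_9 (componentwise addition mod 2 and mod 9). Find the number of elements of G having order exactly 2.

An element (a,b) has order lcm(ord(a), ord(b)); count pairs with lcm equal to 2.
Enumerating gives 1 such elements.

1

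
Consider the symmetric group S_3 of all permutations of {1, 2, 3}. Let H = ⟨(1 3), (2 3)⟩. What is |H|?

6

|⟨(1 3)⟩| = 2 and |⟨(2 3)⟩| = 2, so |H| is a multiple of lcm(2, 2) = 2 and divides |G| = 6.
Closing {(1 3), (2 3)} under the group operation gives all of G, so |H| = 6.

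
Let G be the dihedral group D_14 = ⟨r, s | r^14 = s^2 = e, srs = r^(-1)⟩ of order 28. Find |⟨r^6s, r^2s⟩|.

14

|⟨r^6s⟩| = 2 and |⟨r^2s⟩| = 2, so |H| is a multiple of lcm(2, 2) = 2 and divides |G| = 28.
Closing under the operation: H = {e, r^2, r^4, r^6, r^8, r^10, r^12, s, r^2s, r^4s, r^6s, r^8s, r^10s, r^12s}, so |H| = 14.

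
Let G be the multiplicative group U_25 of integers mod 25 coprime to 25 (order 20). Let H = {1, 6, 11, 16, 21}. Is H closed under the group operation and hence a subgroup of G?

Yes

|H| = 5 divides |G| = 20, consistent with Lagrange.
H contains the identity, every element's inverse is in H, and H is closed under ·: it is a subgroup.
In fact H = ⟨16⟩.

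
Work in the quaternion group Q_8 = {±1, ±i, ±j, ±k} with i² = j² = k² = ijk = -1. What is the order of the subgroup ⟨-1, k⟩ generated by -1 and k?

4

|⟨-1⟩| = 2 and |⟨k⟩| = 4, so |H| is a multiple of lcm(2, 4) = 4 and divides |G| = 8.
Closing under the operation: H = {1, -1, k, -k}, so |H| = 4.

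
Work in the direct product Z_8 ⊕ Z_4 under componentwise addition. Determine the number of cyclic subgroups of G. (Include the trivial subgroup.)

14

A cyclic subgroup of order d is generated by each of its φ(d) elements of order d, so the cyclic subgroups of order d number (#elements of order d)/φ(d).
Cyclic subgroups by order — order 1: 1; order 2: 3; order 4: 6; order 8: 4.
Total: 14.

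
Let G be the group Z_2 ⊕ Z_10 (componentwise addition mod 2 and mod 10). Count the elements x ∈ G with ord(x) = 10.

12

An element (a,b) has order lcm(ord(a), ord(b)); count pairs with lcm equal to 10.
Enumerating gives 12 such elements.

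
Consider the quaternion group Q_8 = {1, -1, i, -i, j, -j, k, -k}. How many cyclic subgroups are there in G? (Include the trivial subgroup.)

5

Each element a generates a cyclic subgroup ⟨a⟩; distinct elements may generate the same one (a cyclic group of order d has φ(d) generators).
Cyclic subgroups by order — order 1: 1; order 2: 1; order 4: 3.
Total: 5.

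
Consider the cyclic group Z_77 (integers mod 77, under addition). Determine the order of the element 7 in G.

11

In Z_77, the order of an element a is n/gcd(a, n).
gcd(7, 77) = 7, so |⟨7⟩| = 77/7 = 11.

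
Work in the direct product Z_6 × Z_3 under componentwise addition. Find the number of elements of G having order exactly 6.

8

An element (a,b) has order lcm(ord(a), ord(b)); count pairs with lcm equal to 6.
Enumerating gives 8 such elements.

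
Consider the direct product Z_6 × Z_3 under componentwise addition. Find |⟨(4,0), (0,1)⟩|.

9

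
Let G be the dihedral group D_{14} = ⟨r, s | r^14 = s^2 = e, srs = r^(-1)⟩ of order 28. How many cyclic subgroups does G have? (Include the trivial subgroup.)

18

A cyclic subgroup of order d is generated by each of its φ(d) elements of order d, so the cyclic subgroups of order d number (#elements of order d)/φ(d).
Cyclic subgroups by order — order 1: 1; order 2: 15; order 7: 1; order 14: 1.
Total: 18.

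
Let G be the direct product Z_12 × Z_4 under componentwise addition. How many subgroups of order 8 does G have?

|G| = 48 and 8 | 48, so subgroups of order 8 are possible by Lagrange.
The subgroups of order 8 are: {(0,0), (0,1), (0,2), (0,3), (6,0), (6,1), (6,2), (6,3)}; {(0,0), (0,2), (3,0), (3,2), (6,0), (6,2), (9,0), (9,2)}; {(0,0), (0,2), (3,1), (3,3), (6,0), (6,2), (9,1), (9,3)}.
So G has 3 subgroups of order 8.

3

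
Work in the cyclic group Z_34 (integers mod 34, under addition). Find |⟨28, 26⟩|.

17

|⟨28⟩| = 17 and |⟨26⟩| = 17, so |H| is a multiple of lcm(17, 17) = 17 and divides |G| = 34.
Closing under the operation: H = {0, 2, 4, 6, 8, 10, 12, 14, 16, 18, 20, 22, 24, 26, 28, 30, 32}, so |H| = 17.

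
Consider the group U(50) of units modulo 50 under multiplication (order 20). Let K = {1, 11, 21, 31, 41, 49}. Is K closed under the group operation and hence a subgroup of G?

No

|K| = 6 does not divide |G| = 20, so by Lagrange K is not a subgroup.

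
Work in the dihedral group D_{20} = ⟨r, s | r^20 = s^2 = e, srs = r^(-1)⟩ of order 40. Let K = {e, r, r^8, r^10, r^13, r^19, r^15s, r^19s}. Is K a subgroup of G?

No

r^13 ∈ K but its inverse r^7 ∉ K, so K is not a subgroup.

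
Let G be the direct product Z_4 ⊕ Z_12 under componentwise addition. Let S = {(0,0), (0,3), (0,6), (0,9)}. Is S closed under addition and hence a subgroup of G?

Yes

|S| = 4 divides |G| = 48, consistent with Lagrange.
S contains the identity, every element's inverse is in S, and S is closed under +: it is a subgroup.
In fact S = ⟨(0,3)⟩.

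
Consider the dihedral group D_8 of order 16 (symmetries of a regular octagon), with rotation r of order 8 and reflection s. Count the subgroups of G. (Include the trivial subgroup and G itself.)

19

|G| = 16, so by Lagrange every subgroup order divides 16. Divisors: 1, 2, 4, 8, 16.
Subgroups by order — order 1: 1; order 2: 9; order 4: 5; order 8: 3; order 16: 1.
Total: 1 + 9 + 5 + 3 + 1 = 19.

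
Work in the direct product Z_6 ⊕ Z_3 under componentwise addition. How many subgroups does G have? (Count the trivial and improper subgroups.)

|G| = 18, so by Lagrange every subgroup order divides 18. Divisors: 1, 2, 3, 6, 9, 18.
Subgroups by order — order 1: 1; order 2: 1; order 3: 4; order 6: 4; order 9: 1; order 18: 1.
Total: 1 + 1 + 4 + 4 + 1 + 1 = 12.

12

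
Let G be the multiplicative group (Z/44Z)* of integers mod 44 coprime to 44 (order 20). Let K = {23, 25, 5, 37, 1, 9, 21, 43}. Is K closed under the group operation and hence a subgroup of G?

|K| = 8 does not divide |G| = 20, so by Lagrange K is not a subgroup.

No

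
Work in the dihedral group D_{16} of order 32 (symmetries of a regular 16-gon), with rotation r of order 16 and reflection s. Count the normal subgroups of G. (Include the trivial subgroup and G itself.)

G has 36 subgroups. Checking conjugation-invariance by order — order 1: 1/1 normal; order 2: 1/17 normal; order 4: 1/9 normal; order 8: 1/5 normal; order 16: 3/3 normal; order 32: 1/1 normal.
Total normal subgroups: 8.

8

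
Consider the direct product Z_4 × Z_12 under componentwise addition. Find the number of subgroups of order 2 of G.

3

|G| = 48 and 2 | 48, so subgroups of order 2 are possible by Lagrange.
The subgroups of order 2 are: {(0,0), (0,6)}; {(0,0), (2,0)}; {(0,0), (2,6)}.
So G has 3 subgroups of order 2.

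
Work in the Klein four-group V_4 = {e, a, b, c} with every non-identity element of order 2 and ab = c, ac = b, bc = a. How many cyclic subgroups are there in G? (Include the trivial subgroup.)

Each element a generates a cyclic subgroup ⟨a⟩; distinct elements may generate the same one (a cyclic group of order d has φ(d) generators).
Cyclic subgroups by order — order 1: 1; order 2: 3.
Total: 4.

4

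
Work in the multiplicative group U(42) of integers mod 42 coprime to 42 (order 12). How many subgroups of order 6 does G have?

|G| = 12 and 6 | 12, so subgroups of order 6 are possible by Lagrange.
The subgroups of order 6 are: {1, 11, 23, 25, 29, 37}; {1, 13, 19, 25, 31, 37}; {1, 5, 17, 25, 37, 41}.
So G has 3 subgroups of order 6.

3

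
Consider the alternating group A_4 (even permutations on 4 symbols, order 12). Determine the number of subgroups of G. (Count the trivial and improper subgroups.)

|G| = 12, so by Lagrange every subgroup order divides 12. Divisors: 1, 2, 3, 4, 6, 12.
Subgroups by order — order 1: 1; order 2: 3; order 3: 4; order 4: 1; order 6: 0; order 12: 1.
Total: 1 + 3 + 4 + 1 + 0 + 1 = 10.

10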